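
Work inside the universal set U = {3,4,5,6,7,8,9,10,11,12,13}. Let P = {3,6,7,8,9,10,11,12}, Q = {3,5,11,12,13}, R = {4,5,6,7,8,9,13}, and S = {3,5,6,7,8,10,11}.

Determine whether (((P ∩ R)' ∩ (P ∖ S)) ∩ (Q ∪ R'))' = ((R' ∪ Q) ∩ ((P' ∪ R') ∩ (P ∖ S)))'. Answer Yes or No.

Yes

P ∩ R = {6,7,8,9}
(P ∩ R)' = {3,4,5,10,11,12,13}
P ∖ S = {9,12}
(P ∩ R)' ∩ (P ∖ S) = {12}
R' = {3,10,11,12}
Q ∪ R' = {3,5,10,11,12,13}
((P ∩ R)' ∩ (P ∖ S)) ∩ (Q ∪ R') = {12}
(((P ∩ R)' ∩ (P ∖ S)) ∩ (Q ∪ R'))' = {3,4,5,6,7,8,9,10,11,13}
R' ∪ Q = {3,5,10,11,12,13}
P' = {4,5,13}
P' ∪ R' = {3,4,5,10,11,12,13}
(P' ∪ R') ∩ (P ∖ S) = {12}
(R' ∪ Q) ∩ ((P' ∪ R') ∩ (P ∖ S)) = {12}
((R' ∪ Q) ∩ ((P' ∪ R') ∩ (P ∖ S)))' = {3,4,5,6,7,8,9,10,11,13}
Both equal {3,4,5,6,7,8,9,10,11,13}, so (((P ∩ R)' ∩ (P ∖ S)) ∩ (Q ∪ R'))' = ((R' ∪ Q) ∩ ((P' ∪ R') ∩ (P ∖ S)))'.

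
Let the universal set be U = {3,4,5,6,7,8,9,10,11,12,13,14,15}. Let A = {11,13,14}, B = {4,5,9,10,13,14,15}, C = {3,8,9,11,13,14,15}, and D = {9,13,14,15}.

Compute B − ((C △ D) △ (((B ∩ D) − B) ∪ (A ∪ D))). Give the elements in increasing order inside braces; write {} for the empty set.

C △ D = {3,8,11}
B ∩ D = {9,13,14,15}
(B ∩ D) − B = {}
A ∪ D = {9,11,13,14,15}
((B ∩ D) − B) ∪ (A ∪ D) = {9,11,13,14,15}
(C △ D) △ (((B ∩ D) − B) ∪ (A ∪ D)) = {3,8,9,13,14,15}
B − ((C △ D) △ (((B ∩ D) − B) ∪ (A ∪ D))) = {4,5,10}

{4,5,10}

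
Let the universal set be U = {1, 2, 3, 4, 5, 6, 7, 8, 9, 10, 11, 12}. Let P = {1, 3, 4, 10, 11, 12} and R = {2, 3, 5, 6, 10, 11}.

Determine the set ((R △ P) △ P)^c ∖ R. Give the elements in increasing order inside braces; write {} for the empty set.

{1, 4, 7, 8, 9, 12}

R △ P = {1, 2, 4, 5, 6, 12}
(R △ P) △ P = {2, 3, 5, 6, 10, 11}
((R △ P) △ P)^c = {1, 4, 7, 8, 9, 12}
((R △ P) △ P)^c ∖ R = {1, 4, 7, 8, 9, 12}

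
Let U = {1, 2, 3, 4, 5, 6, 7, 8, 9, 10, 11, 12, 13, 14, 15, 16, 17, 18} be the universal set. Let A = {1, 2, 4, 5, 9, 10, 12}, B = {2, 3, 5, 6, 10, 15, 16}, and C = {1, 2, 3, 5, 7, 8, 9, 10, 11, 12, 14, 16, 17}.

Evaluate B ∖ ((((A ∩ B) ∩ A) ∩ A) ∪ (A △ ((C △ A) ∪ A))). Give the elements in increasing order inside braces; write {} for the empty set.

{6, 15}

A ∩ B = {2, 5, 10}
(A ∩ B) ∩ A = {2, 5, 10}
((A ∩ B) ∩ A) ∩ A = {2, 5, 10}
C △ A = {3, 4, 7, 8, 11, 14, 16, 17}
(C △ A) ∪ A = {1, 2, 3, 4, 5, 7, 8, 9, 10, 11, 12, 14, 16, 17}
A △ ((C △ A) ∪ A) = {3, 7, 8, 11, 14, 16, 17}
(((A ∩ B) ∩ A) ∩ A) ∪ (A △ ((C △ A) ∪ A)) = {2, 3, 5, 7, 8, 10, 11, 14, 16, 17}
B ∖ ((((A ∩ B) ∩ A) ∩ A) ∪ (A △ ((C △ A) ∪ A))) = {6, 15}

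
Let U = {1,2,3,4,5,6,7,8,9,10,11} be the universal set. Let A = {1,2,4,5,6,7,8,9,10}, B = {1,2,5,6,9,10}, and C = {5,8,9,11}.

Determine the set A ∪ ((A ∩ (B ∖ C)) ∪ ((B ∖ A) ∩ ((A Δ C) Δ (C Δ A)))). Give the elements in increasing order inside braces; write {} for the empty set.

B ∖ C = {1,2,6,10}
A ∩ (B ∖ C) = {1,2,6,10}
B ∖ A = {}
A Δ C = {1,2,4,6,7,10,11}
C Δ A = {1,2,4,6,7,10,11}
(A Δ C) Δ (C Δ A) = {}
(B ∖ A) ∩ ((A Δ C) Δ (C Δ A)) = {}
(A ∩ (B ∖ C)) ∪ ((B ∖ A) ∩ ((A Δ C) Δ (C Δ A))) = {1,2,6,10}
A ∪ ((A ∩ (B ∖ C)) ∪ ((B ∖ A) ∩ ((A Δ C) Δ (C Δ A)))) = {1,2,4,5,6,7,8,9,10}

{1,2,4,5,6,7,8,9,10}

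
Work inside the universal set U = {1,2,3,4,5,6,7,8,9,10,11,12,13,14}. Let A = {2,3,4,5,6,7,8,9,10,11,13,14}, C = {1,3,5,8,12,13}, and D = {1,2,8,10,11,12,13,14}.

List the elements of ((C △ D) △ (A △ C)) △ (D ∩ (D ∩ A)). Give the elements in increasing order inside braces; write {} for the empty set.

{1,2,3,4,5,6,7,8,9,10,11,12,13,14}

C △ D = {2,3,5,10,11,14}
A △ C = {1,2,4,6,7,9,10,11,12,14}
(C △ D) △ (A △ C) = {1,3,4,5,6,7,9,12}
D ∩ A = {2,8,10,11,13,14}
D ∩ (D ∩ A) = {2,8,10,11,13,14}
((C △ D) △ (A △ C)) △ (D ∩ (D ∩ A)) = {1,2,3,4,5,6,7,8,9,10,11,12,13,14}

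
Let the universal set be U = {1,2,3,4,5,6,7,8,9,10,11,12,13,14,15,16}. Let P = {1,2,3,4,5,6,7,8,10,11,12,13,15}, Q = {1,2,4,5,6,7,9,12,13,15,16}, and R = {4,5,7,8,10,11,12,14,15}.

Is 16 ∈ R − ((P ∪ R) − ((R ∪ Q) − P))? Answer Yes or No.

No

16 ∉ P and 16 ∉ R, so 16 ∉ P ∪ R
16 ∉ R and 16 ∈ Q, so 16 ∈ R ∪ Q
16 ∈ (R ∪ Q) and 16 ∉ P, so 16 ∈ (R ∪ Q) − P
16 ∉ (P ∪ R) and 16 ∈ ((R ∪ Q) − P), so 16 ∉ (P ∪ R) − ((R ∪ Q) − P)
16 ∉ R and 16 ∉ ((P ∪ R) − ((R ∪ Q) − P)), so 16 ∉ R − ((P ∪ R) − ((R ∪ Q) − P))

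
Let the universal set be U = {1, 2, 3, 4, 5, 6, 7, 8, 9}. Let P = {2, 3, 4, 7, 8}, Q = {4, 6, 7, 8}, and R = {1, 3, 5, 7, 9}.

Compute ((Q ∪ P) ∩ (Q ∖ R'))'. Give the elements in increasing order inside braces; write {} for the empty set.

Q ∪ P = {2, 3, 4, 6, 7, 8}
R' = {2, 4, 6, 8}
Q ∖ R' = {7}
(Q ∪ P) ∩ (Q ∖ R') = {7}
((Q ∪ P) ∩ (Q ∖ R'))' = {1, 2, 3, 4, 5, 6, 8, 9}

{1, 2, 3, 4, 5, 6, 8, 9}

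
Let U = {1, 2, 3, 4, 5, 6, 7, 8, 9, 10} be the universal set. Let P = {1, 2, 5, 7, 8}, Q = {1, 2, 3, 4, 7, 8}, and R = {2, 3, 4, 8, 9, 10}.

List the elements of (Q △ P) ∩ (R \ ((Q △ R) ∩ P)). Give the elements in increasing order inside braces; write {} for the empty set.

Q △ P = {3, 4, 5}
Q △ R = {1, 7, 9, 10}
(Q △ R) ∩ P = {1, 7}
R \ ((Q △ R) ∩ P) = {2, 3, 4, 8, 9, 10}
(Q △ P) ∩ (R \ ((Q △ R) ∩ P)) = {3, 4}

{3, 4}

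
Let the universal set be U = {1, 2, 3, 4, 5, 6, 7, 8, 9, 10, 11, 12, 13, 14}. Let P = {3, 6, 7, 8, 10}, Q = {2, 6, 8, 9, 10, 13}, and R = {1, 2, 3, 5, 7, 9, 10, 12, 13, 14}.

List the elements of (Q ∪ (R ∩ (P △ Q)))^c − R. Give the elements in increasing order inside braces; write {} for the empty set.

P △ Q = {2, 3, 7, 9, 13}
R ∩ (P △ Q) = {2, 3, 7, 9, 13}
Q ∪ (R ∩ (P △ Q)) = {2, 3, 6, 7, 8, 9, 10, 13}
(Q ∪ (R ∩ (P △ Q)))^c = {1, 4, 5, 11, 12, 14}
(Q ∪ (R ∩ (P △ Q)))^c − R = {4, 11}

{4, 11}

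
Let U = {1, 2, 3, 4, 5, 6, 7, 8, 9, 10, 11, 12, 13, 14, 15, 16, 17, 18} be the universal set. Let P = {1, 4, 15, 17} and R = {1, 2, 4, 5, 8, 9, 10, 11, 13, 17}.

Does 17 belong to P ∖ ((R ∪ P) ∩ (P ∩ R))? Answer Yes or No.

No

17 ∈ R and 17 ∈ P, so 17 ∈ R ∪ P
17 ∈ P and 17 ∈ R, so 17 ∈ P ∩ R
17 ∈ (R ∪ P) and 17 ∈ (P ∩ R), so 17 ∈ (R ∪ P) ∩ (P ∩ R)
17 ∈ P and 17 ∈ ((R ∪ P) ∩ (P ∩ R)), so 17 ∉ P ∖ ((R ∪ P) ∩ (P ∩ R))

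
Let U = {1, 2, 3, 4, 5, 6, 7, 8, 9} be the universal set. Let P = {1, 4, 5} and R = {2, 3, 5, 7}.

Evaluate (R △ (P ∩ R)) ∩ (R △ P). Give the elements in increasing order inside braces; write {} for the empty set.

{2, 3, 7}

P ∩ R = {5}
R △ (P ∩ R) = {2, 3, 7}
R △ P = {1, 2, 3, 4, 7}
(R △ (P ∩ R)) ∩ (R △ P) = {2, 3, 7}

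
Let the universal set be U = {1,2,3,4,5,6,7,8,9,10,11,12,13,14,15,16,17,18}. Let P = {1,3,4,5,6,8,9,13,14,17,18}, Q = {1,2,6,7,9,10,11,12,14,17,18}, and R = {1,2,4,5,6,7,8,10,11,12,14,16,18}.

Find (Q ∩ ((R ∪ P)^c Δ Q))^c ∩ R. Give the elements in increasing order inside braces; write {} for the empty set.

{4,5,8,16}

R ∪ P = {1,2,3,4,5,6,7,8,9,10,11,12,13,14,16,17,18}
(R ∪ P)^c = {15}
(R ∪ P)^c Δ Q = {1,2,6,7,9,10,11,12,14,15,17,18}
Q ∩ ((R ∪ P)^c Δ Q) = {1,2,6,7,9,10,11,12,14,17,18}
(Q ∩ ((R ∪ P)^c Δ Q))^c = {3,4,5,8,13,15,16}
(Q ∩ ((R ∪ P)^c Δ Q))^c ∩ R = {4,5,8,16}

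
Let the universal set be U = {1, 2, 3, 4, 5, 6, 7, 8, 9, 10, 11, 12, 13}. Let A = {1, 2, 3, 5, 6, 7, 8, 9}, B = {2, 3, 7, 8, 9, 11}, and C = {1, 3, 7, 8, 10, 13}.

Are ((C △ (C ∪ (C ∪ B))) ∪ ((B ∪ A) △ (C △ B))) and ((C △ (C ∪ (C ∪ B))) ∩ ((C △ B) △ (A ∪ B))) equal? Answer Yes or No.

No

C ∪ B = {1, 2, 3, 7, 8, 9, 10, 11, 13}
C ∪ (C ∪ B) = {1, 2, 3, 7, 8, 9, 10, 11, 13}
C △ (C ∪ (C ∪ B)) = {2, 9, 11}
B ∪ A = {1, 2, 3, 5, 6, 7, 8, 9, 11}
C △ B = {1, 2, 9, 10, 11, 13}
(B ∪ A) △ (C △ B) = {3, 5, 6, 7, 8, 10, 13}
(C △ (C ∪ (C ∪ B))) ∪ ((B ∪ A) △ (C △ B)) = {2, 3, 5, 6, 7, 8, 9, 10, 11, 13}
A ∪ B = {1, 2, 3, 5, 6, 7, 8, 9, 11}
(C △ B) △ (A ∪ B) = {3, 5, 6, 7, 8, 10, 13}
(C △ (C ∪ (C ∪ B))) ∩ ((C △ B) △ (A ∪ B)) = {}
2 ∈ (C △ (C ∪ (C ∪ B))) ∪ ((B ∪ A) △ (C △ B)) but 2 ∉ (C △ (C ∪ (C ∪ B))) ∩ ((C △ B) △ (A ∪ B)), so they differ.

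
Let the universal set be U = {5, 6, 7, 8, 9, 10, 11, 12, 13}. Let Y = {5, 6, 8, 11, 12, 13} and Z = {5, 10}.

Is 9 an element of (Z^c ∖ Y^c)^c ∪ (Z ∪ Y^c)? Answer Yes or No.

Yes

9 ∉ Z, so 9 ∈ Z^c
9 ∉ Y, so 9 ∈ Y^c
9 ∈ Z^c and 9 ∈ Y^c, so 9 ∉ Z^c ∖ Y^c
9 ∈ (Z^c ∖ Y^c)^c since 9 ∉ (Z^c ∖ Y^c)
9 ∉ Y, so 9 ∈ Y^c
9 ∉ Z and 9 ∈ Y^c, so 9 ∈ Z ∪ Y^c
9 ∈ (Z^c ∖ Y^c)^c and 9 ∈ (Z ∪ Y^c), so 9 ∈ (Z^c ∖ Y^c)^c ∪ (Z ∪ Y^c)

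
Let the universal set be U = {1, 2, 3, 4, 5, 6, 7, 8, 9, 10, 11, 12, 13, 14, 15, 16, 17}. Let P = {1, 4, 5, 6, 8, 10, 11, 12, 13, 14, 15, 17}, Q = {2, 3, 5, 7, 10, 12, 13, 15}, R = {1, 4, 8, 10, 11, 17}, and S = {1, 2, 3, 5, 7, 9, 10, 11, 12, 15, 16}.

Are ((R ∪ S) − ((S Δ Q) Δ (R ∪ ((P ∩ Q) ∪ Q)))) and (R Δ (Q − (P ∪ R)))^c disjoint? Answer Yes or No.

Yes

R ∪ S = {1, 2, 3, 4, 5, 7, 8, 9, 10, 11, 12, 15, 16, 17}
S Δ Q = {1, 9, 11, 13, 16}
P ∩ Q = {5, 10, 12, 13, 15}
(P ∩ Q) ∪ Q = {2, 3, 5, 7, 10, 12, 13, 15}
R ∪ ((P ∩ Q) ∪ Q) = {1, 2, 3, 4, 5, 7, 8, 10, 11, 12, 13, 15, 17}
(S Δ Q) Δ (R ∪ ((P ∩ Q) ∪ Q)) = {2, 3, 4, 5, 7, 8, 9, 10, 12, 15, 16, 17}
(R ∪ S) − ((S Δ Q) Δ (R ∪ ((P ∩ Q) ∪ Q))) = {1, 11}
P ∪ R = {1, 4, 5, 6, 8, 10, 11, 12, 13, 14, 15, 17}
Q − (P ∪ R) = {2, 3, 7}
R Δ (Q − (P ∪ R)) = {1, 2, 3, 4, 7, 8, 10, 11, 17}
(R Δ (Q − (P ∪ R)))^c = {5, 6, 9, 12, 13, 14, 15, 16}
{1, 11} and {5, 6, 9, 12, 13, 14, 15, 16} share no elements.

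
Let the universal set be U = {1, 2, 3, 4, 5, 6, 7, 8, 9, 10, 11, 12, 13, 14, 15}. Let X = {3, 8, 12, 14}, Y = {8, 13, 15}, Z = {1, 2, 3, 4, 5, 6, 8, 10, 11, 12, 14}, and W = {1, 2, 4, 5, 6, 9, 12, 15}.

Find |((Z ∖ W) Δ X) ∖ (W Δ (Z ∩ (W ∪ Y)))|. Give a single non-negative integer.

Z ∖ W = {3, 8, 10, 11, 14}
(Z ∖ W) Δ X = {10, 11, 12}
W ∪ Y = {1, 2, 4, 5, 6, 8, 9, 12, 13, 15}
Z ∩ (W ∪ Y) = {1, 2, 4, 5, 6, 8, 12}
W Δ (Z ∩ (W ∪ Y)) = {8, 9, 15}
((Z ∖ W) Δ X) ∖ (W Δ (Z ∩ (W ∪ Y))) = {10, 11, 12}
|((Z ∖ W) Δ X) ∖ (W Δ (Z ∩ (W ∪ Y)))| = 3

3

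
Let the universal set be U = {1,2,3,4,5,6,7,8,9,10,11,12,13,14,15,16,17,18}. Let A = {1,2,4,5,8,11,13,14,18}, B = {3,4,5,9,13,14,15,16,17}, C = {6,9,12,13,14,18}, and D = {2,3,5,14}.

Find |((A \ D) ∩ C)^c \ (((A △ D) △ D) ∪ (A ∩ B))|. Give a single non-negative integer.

9

A \ D = {1,4,8,11,13,18}
(A \ D) ∩ C = {13,18}
((A \ D) ∩ C)^c = {1,2,3,4,5,6,7,8,9,10,11,12,14,15,16,17}
A △ D = {1,3,4,8,11,13,18}
(A △ D) △ D = {1,2,4,5,8,11,13,14,18}
A ∩ B = {4,5,13,14}
((A △ D) △ D) ∪ (A ∩ B) = {1,2,4,5,8,11,13,14,18}
((A \ D) ∩ C)^c \ (((A △ D) △ D) ∪ (A ∩ B)) = {3,6,7,9,10,12,15,16,17}
|((A \ D) ∩ C)^c \ (((A △ D) △ D) ∪ (A ∩ B))| = 9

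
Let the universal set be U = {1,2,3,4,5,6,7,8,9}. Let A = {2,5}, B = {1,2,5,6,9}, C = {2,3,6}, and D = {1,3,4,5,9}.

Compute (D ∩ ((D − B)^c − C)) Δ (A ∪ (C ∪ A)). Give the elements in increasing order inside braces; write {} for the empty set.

D − B = {3,4}
(D − B)^c = {1,2,5,6,7,8,9}
(D − B)^c − C = {1,5,7,8,9}
D ∩ ((D − B)^c − C) = {1,5,9}
C ∪ A = {2,3,5,6}
A ∪ (C ∪ A) = {2,3,5,6}
(D ∩ ((D − B)^c − C)) Δ (A ∪ (C ∪ A)) = {1,2,3,6,9}

{1,2,3,6,9}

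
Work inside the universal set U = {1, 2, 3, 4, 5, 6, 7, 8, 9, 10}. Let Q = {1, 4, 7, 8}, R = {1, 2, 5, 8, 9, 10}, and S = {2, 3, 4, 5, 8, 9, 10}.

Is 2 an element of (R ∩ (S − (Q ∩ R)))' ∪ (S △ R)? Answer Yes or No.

No

2 ∉ Q and 2 ∈ R, so 2 ∉ Q ∩ R
2 ∈ S and 2 ∉ (Q ∩ R), so 2 ∈ S − (Q ∩ R)
2 ∈ R and 2 ∈ (S − (Q ∩ R)), so 2 ∈ R ∩ (S − (Q ∩ R))
2 ∉ (R ∩ (S − (Q ∩ R)))' since 2 ∈ (R ∩ (S − (Q ∩ R)))
2 ∈ S and 2 ∈ R, so 2 ∉ S △ R
2 ∉ (R ∩ (S − (Q ∩ R)))' and 2 ∉ (S △ R), so 2 ∉ (R ∩ (S − (Q ∩ R)))' ∪ (S △ R)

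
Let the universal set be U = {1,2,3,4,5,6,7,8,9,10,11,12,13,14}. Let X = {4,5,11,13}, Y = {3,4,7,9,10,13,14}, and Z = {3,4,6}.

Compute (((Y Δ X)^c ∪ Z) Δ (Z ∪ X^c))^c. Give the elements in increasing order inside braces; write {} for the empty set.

{1,2,3,4,5,6,8,11,12}

Y Δ X = {3,5,7,9,10,11,14}
(Y Δ X)^c = {1,2,4,6,8,12,13}
(Y Δ X)^c ∪ Z = {1,2,3,4,6,8,12,13}
X^c = {1,2,3,6,7,8,9,10,12,14}
Z ∪ X^c = {1,2,3,4,6,7,8,9,10,12,14}
((Y Δ X)^c ∪ Z) Δ (Z ∪ X^c) = {7,9,10,13,14}
(((Y Δ X)^c ∪ Z) Δ (Z ∪ X^c))^c = {1,2,3,4,5,6,8,11,12}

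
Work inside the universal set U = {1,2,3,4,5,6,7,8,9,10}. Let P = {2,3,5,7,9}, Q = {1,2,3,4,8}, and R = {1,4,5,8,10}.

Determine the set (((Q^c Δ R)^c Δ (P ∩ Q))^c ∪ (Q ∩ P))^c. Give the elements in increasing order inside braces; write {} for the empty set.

{5,10}

Q^c = {5,6,7,9,10}
Q^c Δ R = {1,4,6,7,8,9}
(Q^c Δ R)^c = {2,3,5,10}
P ∩ Q = {2,3}
(Q^c Δ R)^c Δ (P ∩ Q) = {5,10}
((Q^c Δ R)^c Δ (P ∩ Q))^c = {1,2,3,4,6,7,8,9}
Q ∩ P = {2,3}
((Q^c Δ R)^c Δ (P ∩ Q))^c ∪ (Q ∩ P) = {1,2,3,4,6,7,8,9}
(((Q^c Δ R)^c Δ (P ∩ Q))^c ∪ (Q ∩ P))^c = {5,10}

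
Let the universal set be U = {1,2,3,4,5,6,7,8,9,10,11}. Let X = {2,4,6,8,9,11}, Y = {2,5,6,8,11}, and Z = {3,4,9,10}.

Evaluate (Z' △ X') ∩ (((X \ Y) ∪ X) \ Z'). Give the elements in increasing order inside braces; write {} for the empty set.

{}

Z' = {1,2,5,6,7,8,11}
X' = {1,3,5,7,10}
Z' △ X' = {2,3,6,8,10,11}
X \ Y = {4,9}
(X \ Y) ∪ X = {2,4,6,8,9,11}
((X \ Y) ∪ X) \ Z' = {4,9}
(Z' △ X') ∩ (((X \ Y) ∪ X) \ Z') = {}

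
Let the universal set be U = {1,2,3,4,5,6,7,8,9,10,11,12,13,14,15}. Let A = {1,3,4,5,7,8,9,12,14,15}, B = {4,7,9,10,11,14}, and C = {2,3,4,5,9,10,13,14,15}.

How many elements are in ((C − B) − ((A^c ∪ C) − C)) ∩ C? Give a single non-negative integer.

5

C − B = {2,3,5,13,15}
A^c = {2,6,10,11,13}
A^c ∪ C = {2,3,4,5,6,9,10,11,13,14,15}
(A^c ∪ C) − C = {6,11}
(C − B) − ((A^c ∪ C) − C) = {2,3,5,13,15}
((C − B) − ((A^c ∪ C) − C)) ∩ C = {2,3,5,13,15}
|((C − B) − ((A^c ∪ C) − C)) ∩ C| = 5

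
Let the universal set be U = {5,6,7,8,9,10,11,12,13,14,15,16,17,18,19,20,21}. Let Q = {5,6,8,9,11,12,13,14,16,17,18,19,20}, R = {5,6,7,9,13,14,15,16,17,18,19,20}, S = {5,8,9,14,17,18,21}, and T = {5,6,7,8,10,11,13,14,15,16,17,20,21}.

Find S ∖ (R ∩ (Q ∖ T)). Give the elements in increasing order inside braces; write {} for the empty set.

Q ∖ T = {9,12,18,19}
R ∩ (Q ∖ T) = {9,18,19}
S ∖ (R ∩ (Q ∖ T)) = {5,8,14,17,21}

{5,8,14,17,21}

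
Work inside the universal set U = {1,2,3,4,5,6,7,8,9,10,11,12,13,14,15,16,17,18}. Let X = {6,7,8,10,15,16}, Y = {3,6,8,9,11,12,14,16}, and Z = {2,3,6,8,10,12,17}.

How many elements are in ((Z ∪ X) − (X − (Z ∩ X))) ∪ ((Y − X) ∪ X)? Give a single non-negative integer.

13

Z ∪ X = {2,3,6,7,8,10,12,15,16,17}
Z ∩ X = {6,8,10}
X − (Z ∩ X) = {7,15,16}
(Z ∪ X) − (X − (Z ∩ X)) = {2,3,6,8,10,12,17}
Y − X = {3,9,11,12,14}
(Y − X) ∪ X = {3,6,7,8,9,10,11,12,14,15,16}
((Z ∪ X) − (X − (Z ∩ X))) ∪ ((Y − X) ∪ X) = {2,3,6,7,8,9,10,11,12,14,15,16,17}
|((Z ∪ X) − (X − (Z ∩ X))) ∪ ((Y − X) ∪ X)| = 13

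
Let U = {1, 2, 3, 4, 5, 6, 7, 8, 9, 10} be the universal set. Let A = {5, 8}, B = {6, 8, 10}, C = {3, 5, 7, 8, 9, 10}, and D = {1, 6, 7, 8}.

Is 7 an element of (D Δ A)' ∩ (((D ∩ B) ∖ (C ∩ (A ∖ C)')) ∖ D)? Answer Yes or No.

No

7 ∈ D and 7 ∉ A, so 7 ∈ D Δ A
7 ∉ (D Δ A)' since 7 ∈ (D Δ A)
7 ∈ D and 7 ∉ B, so 7 ∉ D ∩ B
7 ∉ A and 7 ∈ C, so 7 ∉ A ∖ C
7 ∈ (A ∖ C)' since 7 ∉ (A ∖ C)
7 ∈ C and 7 ∈ (A ∖ C)', so 7 ∈ C ∩ (A ∖ C)'
7 ∉ (D ∩ B) and 7 ∈ (C ∩ (A ∖ C)'), so 7 ∉ (D ∩ B) ∖ (C ∩ (A ∖ C)')
7 ∉ ((D ∩ B) ∖ (C ∩ (A ∖ C)')) and 7 ∈ D, so 7 ∉ ((D ∩ B) ∖ (C ∩ (A ∖ C)')) ∖ D
7 ∉ (D Δ A)' and 7 ∉ (((D ∩ B) ∖ (C ∩ (A ∖ C)')) ∖ D), so 7 ∉ (D Δ A)' ∩ (((D ∩ B) ∖ (C ∩ (A ∖ C)')) ∖ D)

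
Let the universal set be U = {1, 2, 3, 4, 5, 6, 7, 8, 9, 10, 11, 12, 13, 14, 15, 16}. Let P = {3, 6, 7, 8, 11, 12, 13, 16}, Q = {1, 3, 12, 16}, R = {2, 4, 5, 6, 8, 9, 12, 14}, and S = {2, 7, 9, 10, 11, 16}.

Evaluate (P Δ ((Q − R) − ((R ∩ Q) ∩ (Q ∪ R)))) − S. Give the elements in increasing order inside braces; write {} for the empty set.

{1, 6, 8, 12, 13}

Q − R = {1, 3, 16}
R ∩ Q = {12}
Q ∪ R = {1, 2, 3, 4, 5, 6, 8, 9, 12, 14, 16}
(R ∩ Q) ∩ (Q ∪ R) = {12}
(Q − R) − ((R ∩ Q) ∩ (Q ∪ R)) = {1, 3, 16}
P Δ ((Q − R) − ((R ∩ Q) ∩ (Q ∪ R))) = {1, 6, 7, 8, 11, 12, 13}
(P Δ ((Q − R) − ((R ∩ Q) ∩ (Q ∪ R)))) − S = {1, 6, 8, 12, 13}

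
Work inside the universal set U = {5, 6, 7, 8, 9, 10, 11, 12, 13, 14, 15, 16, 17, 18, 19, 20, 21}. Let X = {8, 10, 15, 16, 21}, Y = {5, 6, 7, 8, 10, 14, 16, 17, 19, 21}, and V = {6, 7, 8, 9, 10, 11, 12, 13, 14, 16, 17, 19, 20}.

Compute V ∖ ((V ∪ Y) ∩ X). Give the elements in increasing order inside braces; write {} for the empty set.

{6, 7, 9, 11, 12, 13, 14, 17, 19, 20}

V ∪ Y = {5, 6, 7, 8, 9, 10, 11, 12, 13, 14, 16, 17, 19, 20, 21}
(V ∪ Y) ∩ X = {8, 10, 16, 21}
V ∖ ((V ∪ Y) ∩ X) = {6, 7, 9, 11, 12, 13, 14, 17, 19, 20}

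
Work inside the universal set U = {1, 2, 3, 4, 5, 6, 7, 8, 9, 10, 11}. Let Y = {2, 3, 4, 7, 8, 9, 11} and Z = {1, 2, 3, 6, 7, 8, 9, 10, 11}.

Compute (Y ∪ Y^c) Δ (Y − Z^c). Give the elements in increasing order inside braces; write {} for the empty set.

Y^c = {1, 5, 6, 10}
Y ∪ Y^c = {1, 2, 3, 4, 5, 6, 7, 8, 9, 10, 11}
Z^c = {4, 5}
Y − Z^c = {2, 3, 7, 8, 9, 11}
(Y ∪ Y^c) Δ (Y − Z^c) = {1, 4, 5, 6, 10}

{1, 4, 5, 6, 10}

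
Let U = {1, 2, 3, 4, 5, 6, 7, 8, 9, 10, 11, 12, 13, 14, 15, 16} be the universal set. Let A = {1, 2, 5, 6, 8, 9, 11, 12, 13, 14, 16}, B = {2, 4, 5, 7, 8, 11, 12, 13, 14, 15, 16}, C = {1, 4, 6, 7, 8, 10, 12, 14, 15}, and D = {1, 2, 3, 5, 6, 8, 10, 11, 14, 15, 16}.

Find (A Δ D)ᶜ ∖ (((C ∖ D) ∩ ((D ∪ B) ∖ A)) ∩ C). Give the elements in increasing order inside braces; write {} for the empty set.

{1, 2, 5, 6, 8, 11, 14, 16}

A Δ D = {3, 9, 10, 12, 13, 15}
(A Δ D)ᶜ = {1, 2, 4, 5, 6, 7, 8, 11, 14, 16}
C ∖ D = {4, 7, 12}
D ∪ B = {1, 2, 3, 4, 5, 6, 7, 8, 10, 11, 12, 13, 14, 15, 16}
(D ∪ B) ∖ A = {3, 4, 7, 10, 15}
(C ∖ D) ∩ ((D ∪ B) ∖ A) = {4, 7}
((C ∖ D) ∩ ((D ∪ B) ∖ A)) ∩ C = {4, 7}
(A Δ D)ᶜ ∖ (((C ∖ D) ∩ ((D ∪ B) ∖ A)) ∩ C) = {1, 2, 5, 6, 8, 11, 14, 16}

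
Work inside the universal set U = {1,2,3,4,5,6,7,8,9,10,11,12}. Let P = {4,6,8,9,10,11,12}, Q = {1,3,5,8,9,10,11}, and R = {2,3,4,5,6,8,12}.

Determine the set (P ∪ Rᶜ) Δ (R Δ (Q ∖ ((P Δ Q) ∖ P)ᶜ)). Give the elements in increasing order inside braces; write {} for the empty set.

Rᶜ = {1,7,9,10,11}
P ∪ Rᶜ = {1,4,6,7,8,9,10,11,12}
P Δ Q = {1,3,4,5,6,12}
(P Δ Q) ∖ P = {1,3,5}
((P Δ Q) ∖ P)ᶜ = {2,4,6,7,8,9,10,11,12}
Q ∖ ((P Δ Q) ∖ P)ᶜ = {1,3,5}
R Δ (Q ∖ ((P Δ Q) ∖ P)ᶜ) = {1,2,4,6,8,12}
(P ∪ Rᶜ) Δ (R Δ (Q ∖ ((P Δ Q) ∖ P)ᶜ)) = {2,7,9,10,11}

{2,7,9,10,11}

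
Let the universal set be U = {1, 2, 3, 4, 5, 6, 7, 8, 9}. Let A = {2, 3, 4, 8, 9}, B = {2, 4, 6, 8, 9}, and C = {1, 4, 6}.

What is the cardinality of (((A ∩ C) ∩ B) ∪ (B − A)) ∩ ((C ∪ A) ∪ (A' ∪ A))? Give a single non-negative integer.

2

A ∩ C = {4}
(A ∩ C) ∩ B = {4}
B − A = {6}
((A ∩ C) ∩ B) ∪ (B − A) = {4, 6}
C ∪ A = {1, 2, 3, 4, 6, 8, 9}
A' = {1, 5, 6, 7}
A' ∪ A = {1, 2, 3, 4, 5, 6, 7, 8, 9}
(C ∪ A) ∪ (A' ∪ A) = {1, 2, 3, 4, 5, 6, 7, 8, 9}
(((A ∩ C) ∩ B) ∪ (B − A)) ∩ ((C ∪ A) ∪ (A' ∪ A)) = {4, 6}
|(((A ∩ C) ∩ B) ∪ (B − A)) ∩ ((C ∪ A) ∪ (A' ∪ A))| = 2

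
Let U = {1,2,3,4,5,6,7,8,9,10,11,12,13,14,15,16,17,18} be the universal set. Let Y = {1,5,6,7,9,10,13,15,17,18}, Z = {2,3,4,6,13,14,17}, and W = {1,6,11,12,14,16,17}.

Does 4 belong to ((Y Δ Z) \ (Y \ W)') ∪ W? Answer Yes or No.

4 ∉ Y and 4 ∈ Z, so 4 ∈ Y Δ Z
4 ∉ Y and 4 ∉ W, so 4 ∉ Y \ W
4 ∈ (Y \ W)' since 4 ∉ (Y \ W)
4 ∈ (Y Δ Z) and 4 ∈ (Y \ W)', so 4 ∉ (Y Δ Z) \ (Y \ W)'
4 ∉ ((Y Δ Z) \ (Y \ W)') and 4 ∉ W, so 4 ∉ ((Y Δ Z) \ (Y \ W)') ∪ W

No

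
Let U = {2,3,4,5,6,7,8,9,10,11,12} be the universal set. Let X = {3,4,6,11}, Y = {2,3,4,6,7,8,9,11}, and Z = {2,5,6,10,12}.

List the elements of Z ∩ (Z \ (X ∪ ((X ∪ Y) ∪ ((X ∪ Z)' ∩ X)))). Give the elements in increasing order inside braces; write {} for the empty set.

X ∪ Y = {2,3,4,6,7,8,9,11}
X ∪ Z = {2,3,4,5,6,10,11,12}
(X ∪ Z)' = {7,8,9}
(X ∪ Z)' ∩ X = {}
(X ∪ Y) ∪ ((X ∪ Z)' ∩ X) = {2,3,4,6,7,8,9,11}
X ∪ ((X ∪ Y) ∪ ((X ∪ Z)' ∩ X)) = {2,3,4,6,7,8,9,11}
Z \ (X ∪ ((X ∪ Y) ∪ ((X ∪ Z)' ∩ X))) = {5,10,12}
Z ∩ (Z \ (X ∪ ((X ∪ Y) ∪ ((X ∪ Z)' ∩ X)))) = {5,10,12}

{5,10,12}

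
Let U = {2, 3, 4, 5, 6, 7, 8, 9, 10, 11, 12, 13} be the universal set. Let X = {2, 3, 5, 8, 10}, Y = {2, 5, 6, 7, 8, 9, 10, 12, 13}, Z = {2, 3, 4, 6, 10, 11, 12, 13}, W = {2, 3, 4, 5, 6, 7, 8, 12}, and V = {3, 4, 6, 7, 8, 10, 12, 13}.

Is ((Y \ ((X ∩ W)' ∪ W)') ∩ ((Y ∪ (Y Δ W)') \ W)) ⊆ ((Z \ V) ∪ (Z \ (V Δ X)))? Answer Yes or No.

No

X ∩ W = {2, 3, 5, 8}
(X ∩ W)' = {4, 6, 7, 9, 10, 11, 12, 13}
(X ∩ W)' ∪ W = {2, 3, 4, 5, 6, 7, 8, 9, 10, 11, 12, 13}
((X ∩ W)' ∪ W)' = {}
Y \ ((X ∩ W)' ∪ W)' = {2, 5, 6, 7, 8, 9, 10, 12, 13}
Y Δ W = {3, 4, 9, 10, 13}
(Y Δ W)' = {2, 5, 6, 7, 8, 11, 12}
Y ∪ (Y Δ W)' = {2, 5, 6, 7, 8, 9, 10, 11, 12, 13}
(Y ∪ (Y Δ W)') \ W = {9, 10, 11, 13}
(Y \ ((X ∩ W)' ∪ W)') ∩ ((Y ∪ (Y Δ W)') \ W) = {9, 10, 13}
Z \ V = {2, 11}
V Δ X = {2, 4, 5, 6, 7, 12, 13}
Z \ (V Δ X) = {3, 10, 11}
(Z \ V) ∪ (Z \ (V Δ X)) = {2, 3, 10, 11}
9 ∈ (Y \ ((X ∩ W)' ∪ W)') ∩ ((Y ∪ (Y Δ W)') \ W) but 9 ∉ (Z \ V) ∪ (Z \ (V Δ X)), so the inclusion fails.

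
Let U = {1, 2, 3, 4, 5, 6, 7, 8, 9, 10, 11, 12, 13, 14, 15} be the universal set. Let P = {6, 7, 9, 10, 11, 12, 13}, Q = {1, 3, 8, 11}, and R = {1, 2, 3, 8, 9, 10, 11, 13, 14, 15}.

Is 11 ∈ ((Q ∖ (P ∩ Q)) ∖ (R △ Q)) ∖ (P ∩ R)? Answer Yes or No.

No

11 ∈ P and 11 ∈ Q, so 11 ∈ P ∩ Q
11 ∈ Q and 11 ∈ (P ∩ Q), so 11 ∉ Q ∖ (P ∩ Q)
11 ∈ R and 11 ∈ Q, so 11 ∉ R △ Q
11 ∉ (Q ∖ (P ∩ Q)) and 11 ∉ (R △ Q), so 11 ∉ (Q ∖ (P ∩ Q)) ∖ (R △ Q)
11 ∈ P and 11 ∈ R, so 11 ∈ P ∩ R
11 ∉ ((Q ∖ (P ∩ Q)) ∖ (R △ Q)) and 11 ∈ (P ∩ R), so 11 ∉ ((Q ∖ (P ∩ Q)) ∖ (R △ Q)) ∖ (P ∩ R)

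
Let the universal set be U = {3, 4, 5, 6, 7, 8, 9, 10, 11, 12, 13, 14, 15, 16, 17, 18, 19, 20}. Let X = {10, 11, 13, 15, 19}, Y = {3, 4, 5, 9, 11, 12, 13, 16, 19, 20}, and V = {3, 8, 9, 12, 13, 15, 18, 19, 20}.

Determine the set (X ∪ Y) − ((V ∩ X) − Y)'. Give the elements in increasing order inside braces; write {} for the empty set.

X ∪ Y = {3, 4, 5, 9, 10, 11, 12, 13, 15, 16, 19, 20}
V ∩ X = {13, 15, 19}
(V ∩ X) − Y = {15}
((V ∩ X) − Y)' = {3, 4, 5, 6, 7, 8, 9, 10, 11, 12, 13, 14, 16, 17, 18, 19, 20}
(X ∪ Y) − ((V ∩ X) − Y)' = {15}

{15}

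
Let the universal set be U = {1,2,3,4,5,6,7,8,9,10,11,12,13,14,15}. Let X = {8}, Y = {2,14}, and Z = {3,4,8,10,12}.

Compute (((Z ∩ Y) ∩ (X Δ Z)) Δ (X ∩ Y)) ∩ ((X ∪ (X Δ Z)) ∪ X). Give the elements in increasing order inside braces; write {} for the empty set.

Z ∩ Y = {}
X Δ Z = {3,4,10,12}
(Z ∩ Y) ∩ (X Δ Z) = {}
X ∩ Y = {}
((Z ∩ Y) ∩ (X Δ Z)) Δ (X ∩ Y) = {}
X ∪ (X Δ Z) = {3,4,8,10,12}
(X ∪ (X Δ Z)) ∪ X = {3,4,8,10,12}
(((Z ∩ Y) ∩ (X Δ Z)) Δ (X ∩ Y)) ∩ ((X ∪ (X Δ Z)) ∪ X) = {}

{}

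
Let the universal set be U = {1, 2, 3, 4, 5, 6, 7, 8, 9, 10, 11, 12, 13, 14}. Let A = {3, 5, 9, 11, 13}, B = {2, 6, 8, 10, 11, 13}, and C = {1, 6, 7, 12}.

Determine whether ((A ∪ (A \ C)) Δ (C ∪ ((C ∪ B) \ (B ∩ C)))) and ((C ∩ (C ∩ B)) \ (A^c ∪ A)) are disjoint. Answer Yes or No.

A \ C = {3, 5, 9, 11, 13}
A ∪ (A \ C) = {3, 5, 9, 11, 13}
C ∪ B = {1, 2, 6, 7, 8, 10, 11, 12, 13}
B ∩ C = {6}
(C ∪ B) \ (B ∩ C) = {1, 2, 7, 8, 10, 11, 12, 13}
C ∪ ((C ∪ B) \ (B ∩ C)) = {1, 2, 6, 7, 8, 10, 11, 12, 13}
(A ∪ (A \ C)) Δ (C ∪ ((C ∪ B) \ (B ∩ C))) = {1, 2, 3, 5, 6, 7, 8, 9, 10, 12}
C ∩ B = {6}
C ∩ (C ∩ B) = {6}
A^c = {1, 2, 4, 6, 7, 8, 10, 12, 14}
A^c ∪ A = {1, 2, 3, 4, 5, 6, 7, 8, 9, 10, 11, 12, 13, 14}
(C ∩ (C ∩ B)) \ (A^c ∪ A) = {}
{1, 2, 3, 5, 6, 7, 8, 9, 10, 12} and {} share no elements.

Yes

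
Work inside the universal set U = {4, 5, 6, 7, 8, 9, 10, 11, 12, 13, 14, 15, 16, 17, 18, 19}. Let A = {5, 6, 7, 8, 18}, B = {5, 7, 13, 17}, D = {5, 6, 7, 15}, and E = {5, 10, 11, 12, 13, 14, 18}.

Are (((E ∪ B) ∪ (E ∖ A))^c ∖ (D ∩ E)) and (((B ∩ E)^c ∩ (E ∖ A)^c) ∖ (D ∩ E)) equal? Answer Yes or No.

No

E ∪ B = {5, 7, 10, 11, 12, 13, 14, 17, 18}
E ∖ A = {10, 11, 12, 13, 14}
(E ∪ B) ∪ (E ∖ A) = {5, 7, 10, 11, 12, 13, 14, 17, 18}
((E ∪ B) ∪ (E ∖ A))^c = {4, 6, 8, 9, 15, 16, 19}
D ∩ E = {5}
((E ∪ B) ∪ (E ∖ A))^c ∖ (D ∩ E) = {4, 6, 8, 9, 15, 16, 19}
B ∩ E = {5, 13}
(B ∩ E)^c = {4, 6, 7, 8, 9, 10, 11, 12, 14, 15, 16, 17, 18, 19}
(E ∖ A)^c = {4, 5, 6, 7, 8, 9, 15, 16, 17, 18, 19}
(B ∩ E)^c ∩ (E ∖ A)^c = {4, 6, 7, 8, 9, 15, 16, 17, 18, 19}
((B ∩ E)^c ∩ (E ∖ A)^c) ∖ (D ∩ E) = {4, 6, 7, 8, 9, 15, 16, 17, 18, 19}
7 ∈ ((B ∩ E)^c ∩ (E ∖ A)^c) ∖ (D ∩ E) but 7 ∉ ((E ∪ B) ∪ (E ∖ A))^c ∖ (D ∩ E), so they differ.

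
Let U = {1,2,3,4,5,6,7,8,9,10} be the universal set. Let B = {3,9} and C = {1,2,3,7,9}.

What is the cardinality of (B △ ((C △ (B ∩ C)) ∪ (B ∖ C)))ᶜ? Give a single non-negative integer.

B ∩ C = {3,9}
C △ (B ∩ C) = {1,2,7}
B ∖ C = {}
(C △ (B ∩ C)) ∪ (B ∖ C) = {1,2,7}
B △ ((C △ (B ∩ C)) ∪ (B ∖ C)) = {1,2,3,7,9}
(B △ ((C △ (B ∩ C)) ∪ (B ∖ C)))ᶜ = {4,5,6,8,10}
|(B △ ((C △ (B ∩ C)) ∪ (B ∖ C)))ᶜ| = 5

5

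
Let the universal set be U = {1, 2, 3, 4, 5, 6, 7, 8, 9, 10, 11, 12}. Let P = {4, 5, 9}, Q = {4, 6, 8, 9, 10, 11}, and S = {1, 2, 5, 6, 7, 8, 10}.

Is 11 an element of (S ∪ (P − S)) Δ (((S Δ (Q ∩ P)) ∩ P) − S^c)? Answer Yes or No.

No

11 ∉ P and 11 ∉ S, so 11 ∉ P − S
11 ∉ S and 11 ∉ (P − S), so 11 ∉ S ∪ (P − S)
11 ∈ Q and 11 ∉ P, so 11 ∉ Q ∩ P
11 ∉ S and 11 ∉ (Q ∩ P), so 11 ∉ S Δ (Q ∩ P)
11 ∉ (S Δ (Q ∩ P)) and 11 ∉ P, so 11 ∉ (S Δ (Q ∩ P)) ∩ P
11 ∉ S, so 11 ∈ S^c
11 ∉ ((S Δ (Q ∩ P)) ∩ P) and 11 ∈ S^c, so 11 ∉ ((S Δ (Q ∩ P)) ∩ P) − S^c
11 ∉ (S ∪ (P − S)) and 11 ∉ (((S Δ (Q ∩ P)) ∩ P) − S^c), so 11 ∉ (S ∪ (P − S)) Δ (((S Δ (Q ∩ P)) ∩ P) − S^c)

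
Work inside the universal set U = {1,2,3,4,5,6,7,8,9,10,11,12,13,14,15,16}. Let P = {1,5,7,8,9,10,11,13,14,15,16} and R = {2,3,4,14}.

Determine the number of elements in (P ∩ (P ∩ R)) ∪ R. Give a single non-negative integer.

P ∩ R = {14}
P ∩ (P ∩ R) = {14}
(P ∩ (P ∩ R)) ∪ R = {2,3,4,14}
|(P ∩ (P ∩ R)) ∪ R| = 4

4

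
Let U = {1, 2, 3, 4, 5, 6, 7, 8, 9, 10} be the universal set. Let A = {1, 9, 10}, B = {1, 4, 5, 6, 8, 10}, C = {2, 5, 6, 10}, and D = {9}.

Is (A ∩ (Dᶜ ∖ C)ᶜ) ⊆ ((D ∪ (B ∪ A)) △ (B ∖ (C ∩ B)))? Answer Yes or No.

Yes

Dᶜ = {1, 2, 3, 4, 5, 6, 7, 8, 10}
Dᶜ ∖ C = {1, 3, 4, 7, 8}
(Dᶜ ∖ C)ᶜ = {2, 5, 6, 9, 10}
A ∩ (Dᶜ ∖ C)ᶜ = {9, 10}
B ∪ A = {1, 4, 5, 6, 8, 9, 10}
D ∪ (B ∪ A) = {1, 4, 5, 6, 8, 9, 10}
C ∩ B = {5, 6, 10}
B ∖ (C ∩ B) = {1, 4, 8}
(D ∪ (B ∪ A)) △ (B ∖ (C ∩ B)) = {5, 6, 9, 10}
Every element of {9, 10} is in {5, 6, 9, 10}, so A ∩ (Dᶜ ∖ C)ᶜ ⊆ (D ∪ (B ∪ A)) △ (B ∖ (C ∩ B)).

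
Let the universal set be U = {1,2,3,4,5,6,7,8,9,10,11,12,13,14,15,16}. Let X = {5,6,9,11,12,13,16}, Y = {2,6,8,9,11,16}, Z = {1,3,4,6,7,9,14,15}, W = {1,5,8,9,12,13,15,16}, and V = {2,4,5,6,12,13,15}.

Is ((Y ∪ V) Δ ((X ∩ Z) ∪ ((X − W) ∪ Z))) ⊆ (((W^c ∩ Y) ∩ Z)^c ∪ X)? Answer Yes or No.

Yes

Y ∪ V = {2,4,5,6,8,9,11,12,13,15,16}
X ∩ Z = {6,9}
X − W = {6,11}
(X − W) ∪ Z = {1,3,4,6,7,9,11,14,15}
(X ∩ Z) ∪ ((X − W) ∪ Z) = {1,3,4,6,7,9,11,14,15}
(Y ∪ V) Δ ((X ∩ Z) ∪ ((X − W) ∪ Z)) = {1,2,3,5,7,8,12,13,14,16}
W^c = {2,3,4,6,7,10,11,14}
W^c ∩ Y = {2,6,11}
(W^c ∩ Y) ∩ Z = {6}
((W^c ∩ Y) ∩ Z)^c = {1,2,3,4,5,7,8,9,10,11,12,13,14,15,16}
((W^c ∩ Y) ∩ Z)^c ∪ X = {1,2,3,4,5,6,7,8,9,10,11,12,13,14,15,16}
Every element of {1,2,3,5,7,8,12,13,14,16} is in {1,2,3,4,5,6,7,8,9,10,11,12,13,14,15,16}, so (Y ∪ V) Δ ((X ∩ Z) ∪ ((X − W) ∪ Z)) ⊆ ((W^c ∩ Y) ∩ Z)^c ∪ X.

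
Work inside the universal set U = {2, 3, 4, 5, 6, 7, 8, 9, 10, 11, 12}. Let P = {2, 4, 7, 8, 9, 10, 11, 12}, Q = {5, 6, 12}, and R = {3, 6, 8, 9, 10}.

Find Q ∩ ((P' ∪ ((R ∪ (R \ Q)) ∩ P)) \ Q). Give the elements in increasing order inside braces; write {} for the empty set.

P' = {3, 5, 6}
R \ Q = {3, 8, 9, 10}
R ∪ (R \ Q) = {3, 6, 8, 9, 10}
(R ∪ (R \ Q)) ∩ P = {8, 9, 10}
P' ∪ ((R ∪ (R \ Q)) ∩ P) = {3, 5, 6, 8, 9, 10}
(P' ∪ ((R ∪ (R \ Q)) ∩ P)) \ Q = {3, 8, 9, 10}
Q ∩ ((P' ∪ ((R ∪ (R \ Q)) ∩ P)) \ Q) = {}

{}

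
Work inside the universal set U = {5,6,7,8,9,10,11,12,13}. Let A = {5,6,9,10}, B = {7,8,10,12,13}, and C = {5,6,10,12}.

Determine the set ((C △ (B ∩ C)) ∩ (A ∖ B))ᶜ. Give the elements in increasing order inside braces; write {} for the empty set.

{7,8,9,10,11,12,13}

B ∩ C = {10,12}
C △ (B ∩ C) = {5,6}
A ∖ B = {5,6,9}
(C △ (B ∩ C)) ∩ (A ∖ B) = {5,6}
((C △ (B ∩ C)) ∩ (A ∖ B))ᶜ = {7,8,9,10,11,12,13}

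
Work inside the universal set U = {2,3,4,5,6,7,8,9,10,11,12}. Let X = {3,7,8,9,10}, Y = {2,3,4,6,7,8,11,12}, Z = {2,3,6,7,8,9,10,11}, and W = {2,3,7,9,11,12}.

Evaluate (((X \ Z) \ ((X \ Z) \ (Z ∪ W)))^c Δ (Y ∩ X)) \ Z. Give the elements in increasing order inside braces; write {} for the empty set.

X \ Z = {}
Z ∪ W = {2,3,6,7,8,9,10,11,12}
(X \ Z) \ (Z ∪ W) = {}
(X \ Z) \ ((X \ Z) \ (Z ∪ W)) = {}
((X \ Z) \ ((X \ Z) \ (Z ∪ W)))^c = {2,3,4,5,6,7,8,9,10,11,12}
Y ∩ X = {3,7,8}
((X \ Z) \ ((X \ Z) \ (Z ∪ W)))^c Δ (Y ∩ X) = {2,4,5,6,9,10,11,12}
(((X \ Z) \ ((X \ Z) \ (Z ∪ W)))^c Δ (Y ∩ X)) \ Z = {4,5,12}

{4,5,12}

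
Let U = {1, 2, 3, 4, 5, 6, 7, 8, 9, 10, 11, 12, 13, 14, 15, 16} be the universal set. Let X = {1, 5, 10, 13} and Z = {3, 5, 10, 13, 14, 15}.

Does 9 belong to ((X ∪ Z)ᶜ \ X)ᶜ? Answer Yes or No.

9 ∉ X and 9 ∉ Z, so 9 ∉ X ∪ Z
9 ∈ (X ∪ Z)ᶜ since 9 ∉ (X ∪ Z)
9 ∈ (X ∪ Z)ᶜ and 9 ∉ X, so 9 ∈ (X ∪ Z)ᶜ \ X
9 ∉ ((X ∪ Z)ᶜ \ X)ᶜ since 9 ∈ ((X ∪ Z)ᶜ \ X)

No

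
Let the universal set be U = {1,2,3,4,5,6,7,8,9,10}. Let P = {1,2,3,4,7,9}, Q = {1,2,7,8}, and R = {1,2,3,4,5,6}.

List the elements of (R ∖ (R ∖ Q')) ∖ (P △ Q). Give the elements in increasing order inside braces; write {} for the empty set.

{5,6}

Q' = {3,4,5,6,9,10}
R ∖ Q' = {1,2}
R ∖ (R ∖ Q') = {3,4,5,6}
P △ Q = {3,4,8,9}
(R ∖ (R ∖ Q')) ∖ (P △ Q) = {5,6}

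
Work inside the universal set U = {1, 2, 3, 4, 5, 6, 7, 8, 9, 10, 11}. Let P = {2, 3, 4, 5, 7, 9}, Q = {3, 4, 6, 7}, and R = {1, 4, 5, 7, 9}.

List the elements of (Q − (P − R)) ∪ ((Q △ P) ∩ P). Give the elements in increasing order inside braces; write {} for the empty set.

{2, 4, 5, 6, 7, 9}

P − R = {2, 3}
Q − (P − R) = {4, 6, 7}
Q △ P = {2, 5, 6, 9}
(Q △ P) ∩ P = {2, 5, 9}
(Q − (P − R)) ∪ ((Q △ P) ∩ P) = {2, 4, 5, 6, 7, 9}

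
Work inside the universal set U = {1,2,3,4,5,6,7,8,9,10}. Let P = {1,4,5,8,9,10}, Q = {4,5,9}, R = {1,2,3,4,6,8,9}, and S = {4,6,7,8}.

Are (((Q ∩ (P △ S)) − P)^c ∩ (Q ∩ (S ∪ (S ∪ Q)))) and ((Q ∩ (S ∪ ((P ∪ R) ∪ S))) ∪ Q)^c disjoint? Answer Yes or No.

P △ S = {1,5,6,7,9,10}
Q ∩ (P △ S) = {5,9}
(Q ∩ (P △ S)) − P = {}
((Q ∩ (P △ S)) − P)^c = {1,2,3,4,5,6,7,8,9,10}
S ∪ Q = {4,5,6,7,8,9}
S ∪ (S ∪ Q) = {4,5,6,7,8,9}
Q ∩ (S ∪ (S ∪ Q)) = {4,5,9}
((Q ∩ (P △ S)) − P)^c ∩ (Q ∩ (S ∪ (S ∪ Q))) = {4,5,9}
P ∪ R = {1,2,3,4,5,6,8,9,10}
(P ∪ R) ∪ S = {1,2,3,4,5,6,7,8,9,10}
S ∪ ((P ∪ R) ∪ S) = {1,2,3,4,5,6,7,8,9,10}
Q ∩ (S ∪ ((P ∪ R) ∪ S)) = {4,5,9}
(Q ∩ (S ∪ ((P ∪ R) ∪ S))) ∪ Q = {4,5,9}
((Q ∩ (S ∪ ((P ∪ R) ∪ S))) ∪ Q)^c = {1,2,3,6,7,8,10}
{4,5,9} and {1,2,3,6,7,8,10} share no elements.

Yes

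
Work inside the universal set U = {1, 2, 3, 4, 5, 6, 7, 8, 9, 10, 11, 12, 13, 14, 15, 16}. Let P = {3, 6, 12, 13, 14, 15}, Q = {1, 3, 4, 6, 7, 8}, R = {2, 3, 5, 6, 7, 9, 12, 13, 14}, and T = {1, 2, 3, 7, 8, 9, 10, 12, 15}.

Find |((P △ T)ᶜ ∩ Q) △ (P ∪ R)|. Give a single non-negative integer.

P △ T = {1, 2, 6, 7, 8, 9, 10, 13, 14}
(P △ T)ᶜ = {3, 4, 5, 11, 12, 15, 16}
(P △ T)ᶜ ∩ Q = {3, 4}
P ∪ R = {2, 3, 5, 6, 7, 9, 12, 13, 14, 15}
((P △ T)ᶜ ∩ Q) △ (P ∪ R) = {2, 4, 5, 6, 7, 9, 12, 13, 14, 15}
|((P △ T)ᶜ ∩ Q) △ (P ∪ R)| = 10

10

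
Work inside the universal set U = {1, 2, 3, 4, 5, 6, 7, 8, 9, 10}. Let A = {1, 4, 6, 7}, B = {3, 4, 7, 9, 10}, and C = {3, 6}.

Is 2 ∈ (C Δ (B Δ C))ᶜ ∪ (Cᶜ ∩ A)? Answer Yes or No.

Yes

2 ∉ B and 2 ∉ C, so 2 ∉ B Δ C
2 ∉ C and 2 ∉ (B Δ C), so 2 ∉ C Δ (B Δ C)
2 ∈ (C Δ (B Δ C))ᶜ since 2 ∉ (C Δ (B Δ C))
2 ∉ C, so 2 ∈ Cᶜ
2 ∈ Cᶜ and 2 ∉ A, so 2 ∉ Cᶜ ∩ A
2 ∈ (C Δ (B Δ C))ᶜ and 2 ∉ (Cᶜ ∩ A), so 2 ∈ (C Δ (B Δ C))ᶜ ∪ (Cᶜ ∩ A)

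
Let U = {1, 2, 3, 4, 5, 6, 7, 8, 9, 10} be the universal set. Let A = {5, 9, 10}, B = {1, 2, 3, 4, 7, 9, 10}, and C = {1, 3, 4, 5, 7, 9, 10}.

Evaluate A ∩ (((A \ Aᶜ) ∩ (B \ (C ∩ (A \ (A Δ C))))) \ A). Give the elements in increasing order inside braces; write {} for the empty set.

Aᶜ = {1, 2, 3, 4, 6, 7, 8}
A \ Aᶜ = {5, 9, 10}
A Δ C = {1, 3, 4, 7}
A \ (A Δ C) = {5, 9, 10}
C ∩ (A \ (A Δ C)) = {5, 9, 10}
B \ (C ∩ (A \ (A Δ C))) = {1, 2, 3, 4, 7}
(A \ Aᶜ) ∩ (B \ (C ∩ (A \ (A Δ C)))) = {}
((A \ Aᶜ) ∩ (B \ (C ∩ (A \ (A Δ C))))) \ A = {}
A ∩ (((A \ Aᶜ) ∩ (B \ (C ∩ (A \ (A Δ C))))) \ A) = {}

{}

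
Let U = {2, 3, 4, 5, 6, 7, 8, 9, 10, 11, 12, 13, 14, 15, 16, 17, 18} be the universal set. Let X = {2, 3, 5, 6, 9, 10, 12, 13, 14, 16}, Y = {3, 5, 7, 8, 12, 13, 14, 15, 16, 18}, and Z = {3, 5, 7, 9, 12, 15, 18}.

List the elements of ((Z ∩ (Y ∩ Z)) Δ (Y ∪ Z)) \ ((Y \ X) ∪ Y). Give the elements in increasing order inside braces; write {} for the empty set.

{9}

Y ∩ Z = {3, 5, 7, 12, 15, 18}
Z ∩ (Y ∩ Z) = {3, 5, 7, 12, 15, 18}
Y ∪ Z = {3, 5, 7, 8, 9, 12, 13, 14, 15, 16, 18}
(Z ∩ (Y ∩ Z)) Δ (Y ∪ Z) = {8, 9, 13, 14, 16}
Y \ X = {7, 8, 15, 18}
(Y \ X) ∪ Y = {3, 5, 7, 8, 12, 13, 14, 15, 16, 18}
((Z ∩ (Y ∩ Z)) Δ (Y ∪ Z)) \ ((Y \ X) ∪ Y) = {9}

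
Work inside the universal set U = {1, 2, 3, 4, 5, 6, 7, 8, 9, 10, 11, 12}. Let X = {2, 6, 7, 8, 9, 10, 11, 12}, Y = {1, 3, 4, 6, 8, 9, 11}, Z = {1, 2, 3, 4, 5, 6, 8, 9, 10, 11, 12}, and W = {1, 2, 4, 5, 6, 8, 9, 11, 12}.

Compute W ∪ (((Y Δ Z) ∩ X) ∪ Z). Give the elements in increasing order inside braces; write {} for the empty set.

{1, 2, 3, 4, 5, 6, 8, 9, 10, 11, 12}

Y Δ Z = {2, 5, 10, 12}
(Y Δ Z) ∩ X = {2, 10, 12}
((Y Δ Z) ∩ X) ∪ Z = {1, 2, 3, 4, 5, 6, 8, 9, 10, 11, 12}
W ∪ (((Y Δ Z) ∩ X) ∪ Z) = {1, 2, 3, 4, 5, 6, 8, 9, 10, 11, 12}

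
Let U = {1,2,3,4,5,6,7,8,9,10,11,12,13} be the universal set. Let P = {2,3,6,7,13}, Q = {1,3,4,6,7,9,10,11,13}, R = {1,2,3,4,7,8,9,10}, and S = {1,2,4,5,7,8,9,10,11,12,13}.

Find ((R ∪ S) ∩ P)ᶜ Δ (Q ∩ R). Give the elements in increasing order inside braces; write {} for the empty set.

R ∪ S = {1,2,3,4,5,7,8,9,10,11,12,13}
(R ∪ S) ∩ P = {2,3,7,13}
((R ∪ S) ∩ P)ᶜ = {1,4,5,6,8,9,10,11,12}
Q ∩ R = {1,3,4,7,9,10}
((R ∪ S) ∩ P)ᶜ Δ (Q ∩ R) = {3,5,6,7,8,11,12}

{3,5,6,7,8,11,12}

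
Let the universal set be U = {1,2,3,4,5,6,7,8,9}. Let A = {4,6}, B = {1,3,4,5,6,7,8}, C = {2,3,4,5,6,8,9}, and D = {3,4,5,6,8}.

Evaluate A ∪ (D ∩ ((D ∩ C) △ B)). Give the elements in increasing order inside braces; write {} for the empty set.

D ∩ C = {3,4,5,6,8}
(D ∩ C) △ B = {1,7}
D ∩ ((D ∩ C) △ B) = {}
A ∪ (D ∩ ((D ∩ C) △ B)) = {4,6}

{4,6}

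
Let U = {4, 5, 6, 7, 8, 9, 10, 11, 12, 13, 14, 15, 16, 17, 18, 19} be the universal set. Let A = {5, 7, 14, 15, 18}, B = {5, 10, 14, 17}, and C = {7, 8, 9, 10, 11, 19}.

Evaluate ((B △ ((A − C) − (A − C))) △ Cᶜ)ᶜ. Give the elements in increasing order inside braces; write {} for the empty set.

{5, 7, 8, 9, 11, 14, 17, 19}

A − C = {5, 14, 15, 18}
(A − C) − (A − C) = {}
B △ ((A − C) − (A − C)) = {5, 10, 14, 17}
Cᶜ = {4, 5, 6, 12, 13, 14, 15, 16, 17, 18}
(B △ ((A − C) − (A − C))) △ Cᶜ = {4, 6, 10, 12, 13, 15, 16, 18}
((B △ ((A − C) − (A − C))) △ Cᶜ)ᶜ = {5, 7, 8, 9, 11, 14, 17, 19}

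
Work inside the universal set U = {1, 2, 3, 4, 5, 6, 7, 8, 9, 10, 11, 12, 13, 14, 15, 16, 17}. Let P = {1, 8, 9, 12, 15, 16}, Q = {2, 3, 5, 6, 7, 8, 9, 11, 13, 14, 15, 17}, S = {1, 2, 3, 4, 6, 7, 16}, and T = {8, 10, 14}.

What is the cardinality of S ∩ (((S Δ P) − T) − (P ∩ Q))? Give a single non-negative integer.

5

S Δ P = {2, 3, 4, 6, 7, 8, 9, 12, 15}
(S Δ P) − T = {2, 3, 4, 6, 7, 9, 12, 15}
P ∩ Q = {8, 9, 15}
((S Δ P) − T) − (P ∩ Q) = {2, 3, 4, 6, 7, 12}
S ∩ (((S Δ P) − T) − (P ∩ Q)) = {2, 3, 4, 6, 7}
|S ∩ (((S Δ P) − T) − (P ∩ Q))| = 5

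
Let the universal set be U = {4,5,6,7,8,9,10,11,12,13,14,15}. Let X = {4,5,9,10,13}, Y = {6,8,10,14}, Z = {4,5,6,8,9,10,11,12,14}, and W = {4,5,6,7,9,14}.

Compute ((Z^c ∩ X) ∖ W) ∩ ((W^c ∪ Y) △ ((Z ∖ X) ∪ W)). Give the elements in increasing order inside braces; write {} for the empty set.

{13}

Z^c = {7,13,15}
Z^c ∩ X = {13}
(Z^c ∩ X) ∖ W = {13}
W^c = {8,10,11,12,13,15}
W^c ∪ Y = {6,8,10,11,12,13,14,15}
Z ∖ X = {6,8,11,12,14}
(Z ∖ X) ∪ W = {4,5,6,7,8,9,11,12,14}
(W^c ∪ Y) △ ((Z ∖ X) ∪ W) = {4,5,7,9,10,13,15}
((Z^c ∩ X) ∖ W) ∩ ((W^c ∪ Y) △ ((Z ∖ X) ∪ W)) = {13}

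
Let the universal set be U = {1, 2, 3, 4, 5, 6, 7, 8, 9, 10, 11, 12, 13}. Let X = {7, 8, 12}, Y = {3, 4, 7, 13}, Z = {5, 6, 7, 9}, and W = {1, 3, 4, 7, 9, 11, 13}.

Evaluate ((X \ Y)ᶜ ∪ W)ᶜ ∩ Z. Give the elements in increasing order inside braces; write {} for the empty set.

{}

X \ Y = {8, 12}
(X \ Y)ᶜ = {1, 2, 3, 4, 5, 6, 7, 9, 10, 11, 13}
(X \ Y)ᶜ ∪ W = {1, 2, 3, 4, 5, 6, 7, 9, 10, 11, 13}
((X \ Y)ᶜ ∪ W)ᶜ = {8, 12}
((X \ Y)ᶜ ∪ W)ᶜ ∩ Z = {}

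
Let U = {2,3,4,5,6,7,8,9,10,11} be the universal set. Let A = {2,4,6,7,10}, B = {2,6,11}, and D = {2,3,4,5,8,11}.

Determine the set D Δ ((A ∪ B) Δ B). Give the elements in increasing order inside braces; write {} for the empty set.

{2,3,5,7,8,10,11}

A ∪ B = {2,4,6,7,10,11}
(A ∪ B) Δ B = {4,7,10}
D Δ ((A ∪ B) Δ B) = {2,3,5,7,8,10,11}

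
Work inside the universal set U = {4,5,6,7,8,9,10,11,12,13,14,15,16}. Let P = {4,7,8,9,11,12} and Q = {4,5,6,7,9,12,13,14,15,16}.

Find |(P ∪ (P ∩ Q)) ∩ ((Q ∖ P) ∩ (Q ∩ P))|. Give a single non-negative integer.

0

P ∩ Q = {4,7,9,12}
P ∪ (P ∩ Q) = {4,7,8,9,11,12}
Q ∖ P = {5,6,13,14,15,16}
Q ∩ P = {4,7,9,12}
(Q ∖ P) ∩ (Q ∩ P) = {}
(P ∪ (P ∩ Q)) ∩ ((Q ∖ P) ∩ (Q ∩ P)) = {}
|(P ∪ (P ∩ Q)) ∩ ((Q ∖ P) ∩ (Q ∩ P))| = 0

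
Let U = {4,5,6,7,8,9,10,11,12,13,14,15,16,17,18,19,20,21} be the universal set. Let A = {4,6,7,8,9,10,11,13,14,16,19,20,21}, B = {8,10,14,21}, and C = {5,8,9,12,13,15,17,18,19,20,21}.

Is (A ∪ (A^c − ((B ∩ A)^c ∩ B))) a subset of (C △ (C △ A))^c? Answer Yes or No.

A^c = {5,12,15,17,18}
B ∩ A = {8,10,14,21}
(B ∩ A)^c = {4,5,6,7,9,11,12,13,15,16,17,18,19,20}
(B ∩ A)^c ∩ B = {}
A^c − ((B ∩ A)^c ∩ B) = {5,12,15,17,18}
A ∪ (A^c − ((B ∩ A)^c ∩ B)) = {4,5,6,7,8,9,10,11,12,13,14,15,16,17,18,19,20,21}
C △ A = {4,5,6,7,10,11,12,14,15,16,17,18}
C △ (C △ A) = {4,6,7,8,9,10,11,13,14,16,19,20,21}
(C △ (C △ A))^c = {5,12,15,17,18}
4 ∈ A ∪ (A^c − ((B ∩ A)^c ∩ B)) but 4 ∉ (C △ (C △ A))^c, so the inclusion fails.

No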